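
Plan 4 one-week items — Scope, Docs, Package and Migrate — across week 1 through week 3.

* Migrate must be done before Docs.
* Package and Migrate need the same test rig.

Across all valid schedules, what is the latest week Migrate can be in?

Downstream work caps Migrate at week 2.
Migrate at week 2 is achievable: Migrate -> week 2, Scope -> week 1, Docs -> week 3, Package -> week 1.

week 2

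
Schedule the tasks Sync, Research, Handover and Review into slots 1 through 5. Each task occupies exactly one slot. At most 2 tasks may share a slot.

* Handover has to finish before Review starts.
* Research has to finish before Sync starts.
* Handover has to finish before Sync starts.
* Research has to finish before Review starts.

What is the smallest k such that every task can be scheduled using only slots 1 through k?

The precedence chain requires at least 2 distinct slots.
With at most 2 per slot and 4 tasks, at least 2 slots are needed.
2 works (last occupied slot: 2): for example Research -> 1; Handover -> 1; Review -> 2; Sync -> 2.

2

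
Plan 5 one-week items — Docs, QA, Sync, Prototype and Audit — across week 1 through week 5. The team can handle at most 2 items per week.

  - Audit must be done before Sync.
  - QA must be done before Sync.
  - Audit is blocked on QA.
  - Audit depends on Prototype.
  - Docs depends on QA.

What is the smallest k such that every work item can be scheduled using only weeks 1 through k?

3 weeks

The precedence chain requires at least 3 distinct weeks.
With at most 2 per week and 5 work items, at least 3 weeks are needed.
3 works (last occupied week: week 3): for example Prototype in week 1, Audit in week 2, Sync in week 3, QA in week 1, Docs in week 2.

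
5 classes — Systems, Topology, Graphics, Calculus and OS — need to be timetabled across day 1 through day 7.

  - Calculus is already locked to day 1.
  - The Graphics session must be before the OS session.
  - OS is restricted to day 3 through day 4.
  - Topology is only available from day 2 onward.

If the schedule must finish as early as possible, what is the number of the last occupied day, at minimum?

day 3

The precedence chain requires at least 2 distinct days.
OS can't be placed before day 3, so the schedule must run through at least day 3.
3 works (last occupied day: day 3): for example Systems in day 1, Topology in day 2, OS in day 3, Calculus in day 1, Graphics in day 1.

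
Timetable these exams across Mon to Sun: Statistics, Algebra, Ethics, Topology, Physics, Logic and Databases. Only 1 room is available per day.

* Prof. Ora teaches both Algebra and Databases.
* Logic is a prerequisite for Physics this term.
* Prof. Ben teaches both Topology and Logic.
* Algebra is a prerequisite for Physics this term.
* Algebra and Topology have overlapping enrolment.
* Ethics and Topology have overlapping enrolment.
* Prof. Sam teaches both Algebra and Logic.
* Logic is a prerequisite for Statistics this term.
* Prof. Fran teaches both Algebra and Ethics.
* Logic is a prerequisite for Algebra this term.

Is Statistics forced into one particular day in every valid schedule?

No

Statistics can be Tue (e.g. Ethics in Fri; Logic in Mon; Topology in Sat; Physics in Thu; Databases in Sun; Algebra in Wed; Statistics in Tue) or Wed (e.g. Algebra in Tue, Logic in Mon, Physics in Thu, Statistics in Wed, Databases in Sun, Topology in Sat, Ethics in Fri).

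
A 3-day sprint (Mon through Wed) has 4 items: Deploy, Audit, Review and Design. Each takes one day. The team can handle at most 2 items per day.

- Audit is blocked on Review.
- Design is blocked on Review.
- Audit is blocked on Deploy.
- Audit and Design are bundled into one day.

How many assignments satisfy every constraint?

5

Splitting on Deploy: it can be Mon (3), Tue (2). Listing each branch's schedules as (Audit, Review, Design):
Deploy=Mon: (Tue,Mon,Tue) (Wed,Mon,Wed) (Wed,Tue,Wed) — 3.
Deploy=Tue: (Wed,Mon,Wed) (Wed,Tue,Wed) — 2.
Summing: 3 + 2 = 5.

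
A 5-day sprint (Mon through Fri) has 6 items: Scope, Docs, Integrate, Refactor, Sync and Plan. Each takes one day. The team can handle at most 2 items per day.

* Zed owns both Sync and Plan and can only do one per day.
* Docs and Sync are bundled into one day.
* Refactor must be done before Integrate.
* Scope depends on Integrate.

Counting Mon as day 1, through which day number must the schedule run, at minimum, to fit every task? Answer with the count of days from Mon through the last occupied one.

The precedence chain requires at least 3 distinct days.
With at most 2 per day and 6 tasks, at least 3 days are needed.
Could 3 days be enough, i.e. nothing placed later than Wed? First, Scope must come after Integrate (at Mon or later) → {Tue, Wed}; Integrate must come before Scope (at Wed or earlier) → {Mon, Tue}; Integrate must come after Refactor (at Mon or later) → {Tue}; Refactor must come before Integrate (at Tue or earlier) → {Mon}; Scope must come after Integrate (at Tue or later) → {Wed}. Docs could then only be at {Mon, Tue, Wed}; try each:
- suppose Docs is at Mon; Sync must be in the same day as Docs (in {Mon}) → {Mon}; that puts Docs, Refactor and Sync all in Mon — more than 2 per day.
- suppose Docs is at Tue; Sync must be in the same day as Docs (in {Tue}) → {Tue}; that puts Docs, Integrate and Sync all in Tue — more than 2 per day.
- suppose Docs is at Wed; Sync must be in the same day as Docs (in {Wed}) → {Wed}; that puts Scope, Docs and Sync all in Wed — more than 2 per day.
Every option fails, so 3 days is not enough.
4 works (last occupied day: Thu): for example Refactor=Mon; Scope=Wed; Plan=Mon; Integrate=Tue; Sync=Thu; Docs=Thu.

4 days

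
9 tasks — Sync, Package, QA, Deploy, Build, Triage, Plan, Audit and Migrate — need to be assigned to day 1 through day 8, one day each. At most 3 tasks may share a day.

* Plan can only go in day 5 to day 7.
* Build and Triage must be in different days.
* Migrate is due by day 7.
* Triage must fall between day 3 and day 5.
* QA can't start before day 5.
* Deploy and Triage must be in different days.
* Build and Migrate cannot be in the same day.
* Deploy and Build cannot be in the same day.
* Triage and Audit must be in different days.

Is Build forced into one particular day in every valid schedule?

Build can be day 1 (e.g. Migrate=day 2, Audit=day 2, QA=day 5, Sync=day 1, Deploy=day 2, Plan=day 5, Triage=day 3, Package=day 1, Build=day 1) or day 2 (e.g. QA -> day 5; Package -> day 1; Sync -> day 1; Plan -> day 5; Migrate -> day 1; Build -> day 2; Audit -> day 2; Triage -> day 3; Deploy -> day 4).

No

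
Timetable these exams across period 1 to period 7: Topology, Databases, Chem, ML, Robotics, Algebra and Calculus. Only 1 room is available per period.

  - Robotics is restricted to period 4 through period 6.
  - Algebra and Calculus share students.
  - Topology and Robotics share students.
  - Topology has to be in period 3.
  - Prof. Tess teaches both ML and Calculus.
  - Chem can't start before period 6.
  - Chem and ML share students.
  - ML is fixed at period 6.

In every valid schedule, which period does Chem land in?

Chem's window is period 6–period 7.
ML is fixed at period 6, and Chem can't share a period with ML.
So Chem must be period 7.

period 7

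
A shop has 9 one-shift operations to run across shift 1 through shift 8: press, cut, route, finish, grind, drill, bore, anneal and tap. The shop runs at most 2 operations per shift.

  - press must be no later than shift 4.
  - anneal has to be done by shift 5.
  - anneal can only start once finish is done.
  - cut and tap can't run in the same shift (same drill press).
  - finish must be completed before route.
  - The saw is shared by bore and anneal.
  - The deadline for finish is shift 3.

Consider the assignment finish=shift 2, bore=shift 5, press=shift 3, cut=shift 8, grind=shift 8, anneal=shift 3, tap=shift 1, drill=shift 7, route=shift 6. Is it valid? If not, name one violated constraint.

The shop runs at most 2 operations per shift — holds.
anneal has to be done by shift 5 — holds.
The deadline for finish is shift 3 — holds.
finish must be completed before route — holds.
cut and tap can't run in the same shift (same drill press) — holds.
press must be no later than shift 4 — holds.
anneal can only start once finish is done — holds.
The saw is shared by bore and anneal — holds.

Valid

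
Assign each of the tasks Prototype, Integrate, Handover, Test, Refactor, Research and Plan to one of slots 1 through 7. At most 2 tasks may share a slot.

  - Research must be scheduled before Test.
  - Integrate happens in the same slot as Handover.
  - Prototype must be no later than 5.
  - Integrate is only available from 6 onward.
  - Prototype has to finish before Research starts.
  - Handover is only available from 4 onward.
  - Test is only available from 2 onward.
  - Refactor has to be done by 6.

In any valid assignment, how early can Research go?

2

Precedence pushes Research to at least 2; downstream work caps Research at 6.
Research at 2 is achievable: Integrate=6, Test=3, Handover=6, Refactor=1, Research=2, Plan=2, Prototype=1.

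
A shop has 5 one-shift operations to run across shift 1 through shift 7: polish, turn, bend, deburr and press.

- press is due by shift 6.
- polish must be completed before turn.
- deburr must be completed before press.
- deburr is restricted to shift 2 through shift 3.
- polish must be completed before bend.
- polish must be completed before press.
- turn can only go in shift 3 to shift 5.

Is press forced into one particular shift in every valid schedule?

press can be shift 3 (e.g. turn in shift 3; bend in shift 2; deburr in shift 2; press in shift 3; polish in shift 1) or shift 4 (e.g. bend in shift 2; turn in shift 3; press in shift 4; polish in shift 1; deburr in shift 2).

No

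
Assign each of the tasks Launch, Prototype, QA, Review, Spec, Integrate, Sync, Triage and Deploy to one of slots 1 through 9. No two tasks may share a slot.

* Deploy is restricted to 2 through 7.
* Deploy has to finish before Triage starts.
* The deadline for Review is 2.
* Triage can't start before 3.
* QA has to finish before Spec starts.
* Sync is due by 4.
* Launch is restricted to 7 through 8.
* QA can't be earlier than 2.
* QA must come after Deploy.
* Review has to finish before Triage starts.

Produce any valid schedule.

QA=5, Integrate=9, Prototype=8, Deploy=3, Sync=2, Launch=7, Spec=6, Triage=4, Review=1

Checking: Deploy(3) before Triage(4); QA(5) before Spec(6); Review(1) before Triage(4); Deploy(3) before QA(5); Launch=7 in [7,8]; QA=5 in [2,9]; Triage=4 in [3,9]; Deploy=3 in [2,7]; Sync=2 in [1,4]; Review=1 in [1,2]; max 1 per slot (cap 1).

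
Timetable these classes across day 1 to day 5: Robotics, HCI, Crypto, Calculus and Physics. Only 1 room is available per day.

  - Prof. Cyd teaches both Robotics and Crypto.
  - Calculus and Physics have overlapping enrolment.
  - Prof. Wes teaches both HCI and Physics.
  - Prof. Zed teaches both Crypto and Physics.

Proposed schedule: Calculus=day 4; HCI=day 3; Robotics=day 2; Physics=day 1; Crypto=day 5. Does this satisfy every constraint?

Valid

Prof. Wes teaches both HCI and Physics — holds.
Only 1 room is available per day — holds.
Prof. Zed teaches both Crypto and Physics — holds.
Prof. Cyd teaches both Robotics and Crypto — holds.
Calculus and Physics have overlapping enrolment — holds.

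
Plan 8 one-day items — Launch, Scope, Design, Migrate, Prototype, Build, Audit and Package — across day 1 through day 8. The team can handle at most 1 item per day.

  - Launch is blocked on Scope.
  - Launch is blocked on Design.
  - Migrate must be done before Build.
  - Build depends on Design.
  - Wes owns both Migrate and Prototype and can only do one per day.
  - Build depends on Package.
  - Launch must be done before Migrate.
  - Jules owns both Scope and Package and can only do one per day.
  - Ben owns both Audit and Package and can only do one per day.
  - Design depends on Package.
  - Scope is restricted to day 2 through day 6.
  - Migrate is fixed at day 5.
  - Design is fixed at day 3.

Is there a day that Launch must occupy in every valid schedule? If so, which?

Design is fixed at day 3 and must come before Launch, so Launch is at least day 4.
Migrate is fixed at day 5 and must come after Launch, so Launch is at most day 4.
So Launch must be day 4.

day 4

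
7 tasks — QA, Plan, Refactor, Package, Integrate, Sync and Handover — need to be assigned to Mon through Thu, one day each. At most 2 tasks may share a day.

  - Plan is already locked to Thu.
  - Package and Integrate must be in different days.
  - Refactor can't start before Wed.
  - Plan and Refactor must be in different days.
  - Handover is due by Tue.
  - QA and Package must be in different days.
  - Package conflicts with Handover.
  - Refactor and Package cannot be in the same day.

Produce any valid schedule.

Integrate=Wed; Plan=Thu; Package=Tue; Sync=Tue; Refactor=Wed; Handover=Mon; QA=Mon

Checking: Plan(Thu) != Refactor(Wed); QA(Mon) != Package(Tue); Package(Tue) != Handover(Mon); Refactor(Wed) != Package(Tue); Package(Tue) != Integrate(Wed); Plan=Thu in [Thu,Thu]; Handover=Mon in [Mon,Tue]; Refactor=Wed in [Wed,Thu]; max 2 per day (cap 2).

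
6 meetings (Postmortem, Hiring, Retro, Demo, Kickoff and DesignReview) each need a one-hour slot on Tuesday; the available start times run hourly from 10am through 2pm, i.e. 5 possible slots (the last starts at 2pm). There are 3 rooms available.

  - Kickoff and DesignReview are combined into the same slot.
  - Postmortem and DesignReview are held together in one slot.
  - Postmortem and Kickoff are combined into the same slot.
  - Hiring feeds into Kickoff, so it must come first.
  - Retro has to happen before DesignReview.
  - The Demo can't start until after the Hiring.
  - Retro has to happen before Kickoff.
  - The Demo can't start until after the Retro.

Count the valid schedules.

Splitting on Postmortem: it can be 11am (3), 12pm (9), 1pm (14), 2pm (14). Listing each branch's schedules as (Hiring, Retro, Demo, Kickoff, DesignReview):
Postmortem=11am: (10am,10am,12pm,11am,11am) (10am,10am,1pm,11am,11am) (10am,10am,2pm,11am,11am) — 3.
Postmortem=12pm: (10am,10am,11am,12pm,12pm) (10am,10am,1pm,12pm,12pm) (10am,10am,2pm,12pm,12pm) (10am,11am,1pm,12pm,12pm) (10am,11am,2pm,12pm,12pm) (11am,10am,1pm,12pm,12pm) (11am,10am,2pm,12pm,12pm) (11am,11am,1pm,12pm,12pm) (11am,11am,2pm,12pm,12pm) — 9.
Postmortem=1pm: (10am,10am,11am,1pm,1pm) (10am,10am,12pm,1pm,1pm) (10am,10am,2pm,1pm,1pm) (10am,11am,12pm,1pm,1pm) (10am,11am,2pm,1pm,1pm) (10am,12pm,2pm,1pm,1pm) (11am,10am,12pm,1pm,1pm) (11am,10am,2pm,1pm,1pm) (11am,11am,12pm,1pm,1pm) (11am,11am,2pm,1pm,1pm) (11am,12pm,2pm,1pm,1pm) (12pm,10am,2pm,1pm,1pm) (12pm,11am,2pm,1pm,1pm) (12pm,12pm,2pm,1pm,1pm) — 14.
Postmortem=2pm: (10am,10am,11am,2pm,2pm) (10am,10am,12pm,2pm,2pm) (10am,10am,1pm,2pm,2pm) (10am,11am,12pm,2pm,2pm) (10am,11am,1pm,2pm,2pm) (10am,12pm,1pm,2pm,2pm) (11am,10am,12pm,2pm,2pm) (11am,10am,1pm,2pm,2pm) (11am,11am,12pm,2pm,2pm) (11am,11am,1pm,2pm,2pm) (11am,12pm,1pm,2pm,2pm) (12pm,10am,1pm,2pm,2pm) (12pm,11am,1pm,2pm,2pm) (12pm,12pm,1pm,2pm,2pm) — 14.
Summing: 3 + 9 + 14 + 14 = 40.

40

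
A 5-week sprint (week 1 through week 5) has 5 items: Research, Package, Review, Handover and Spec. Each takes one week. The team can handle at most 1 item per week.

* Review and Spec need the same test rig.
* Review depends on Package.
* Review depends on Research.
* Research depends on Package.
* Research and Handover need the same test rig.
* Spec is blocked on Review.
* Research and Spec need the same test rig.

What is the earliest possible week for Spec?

week 4

Precedence pushes Spec to at least week 4.
Spec at week 4 is achievable: Spec=week 4, Package=week 1, Handover=week 5, Research=week 2, Review=week 3.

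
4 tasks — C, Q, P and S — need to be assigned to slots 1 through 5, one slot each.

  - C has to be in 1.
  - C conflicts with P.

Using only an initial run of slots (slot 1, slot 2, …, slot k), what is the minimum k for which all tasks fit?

2

Could 1 slot be enough, i.e. nothing placed later than 1? No: C's window within 1 slot is {1}; P can't share with C (1) → nothing is left.
So 1 slot is not enough.
2 works (last occupied slot: 2): for example P -> 2, C -> 1, S -> 1, Q -> 1.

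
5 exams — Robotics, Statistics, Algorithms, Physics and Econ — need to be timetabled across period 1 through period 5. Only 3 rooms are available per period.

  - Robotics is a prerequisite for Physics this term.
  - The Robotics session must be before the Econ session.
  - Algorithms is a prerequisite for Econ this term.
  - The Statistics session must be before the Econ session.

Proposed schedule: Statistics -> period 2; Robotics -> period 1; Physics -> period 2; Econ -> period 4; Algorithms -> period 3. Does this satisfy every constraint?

Valid

Robotics is a prerequisite for Physics this term — holds.
Only 3 rooms are available per period — holds.
The Statistics session must be before the Econ session — holds.
The Robotics session must be before the Econ session — holds.
Algorithms is a prerequisite for Econ this term — holds.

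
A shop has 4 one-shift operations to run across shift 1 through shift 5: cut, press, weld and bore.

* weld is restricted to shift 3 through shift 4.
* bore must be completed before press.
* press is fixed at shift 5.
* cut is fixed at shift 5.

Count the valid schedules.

8

Splitting on weld: it can be shift 3 (4), shift 4 (4). Listing each branch's schedules as (cut, press, bore) by shift number:
weld=shift 3: (5,5,1) (5,5,2) (5,5,3) (5,5,4) — 4.
weld=shift 4: (5,5,1) (5,5,2) (5,5,3) (5,5,4) — 4.
Summing: 4 + 4 = 8.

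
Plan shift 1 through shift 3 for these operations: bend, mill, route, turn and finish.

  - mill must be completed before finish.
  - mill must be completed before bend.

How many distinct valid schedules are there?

Splitting on bend: it can be shift 2 (18), shift 3 (27). Listing each branch's schedules as (mill, route, turn, finish) by shift number:
bend=shift 2: (1,1,1,2) (1,1,1,3) (1,1,2,2) (1,1,2,3) (1,1,3,2) (1,1,3,3) (1,2,1,2) (1,2,1,3) (1,2,2,2) (1,2,2,3) (1,2,3,2) (1,2,3,3) (1,3,1,2) (1,3,1,3) (1,3,2,2) (1,3,2,3) (1,3,3,2) (1,3,3,3) — 18.
bend=shift 3: (1,1,1,2) (1,1,1,3) (1,1,2,2) (1,1,2,3) (1,1,3,2) (1,1,3,3) (1,2,1,2) (1,2,1,3) (1,2,2,2) (1,2,2,3) (1,2,3,2) (1,2,3,3) (1,3,1,2) (1,3,1,3) (1,3,2,2) (1,3,2,3) (1,3,3,2) (1,3,3,3) (2,1,1,3) (2,1,2,3) (2,1,3,3) (2,2,1,3) (2,2,2,3) (2,2,3,3) (2,3,1,3) (2,3,2,3) (2,3,3,3) — 27.
Summing: 18 + 27 = 45.

45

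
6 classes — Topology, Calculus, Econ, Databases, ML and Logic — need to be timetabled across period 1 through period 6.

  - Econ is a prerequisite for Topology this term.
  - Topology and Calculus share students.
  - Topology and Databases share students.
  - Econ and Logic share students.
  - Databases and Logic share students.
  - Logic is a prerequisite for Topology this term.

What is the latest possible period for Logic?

Downstream work caps Logic at period 5.
Logic at period 5 is achievable: Logic in period 5, ML in period 1, Econ in period 1, Topology in period 6, Databases in period 1, Calculus in period 1.

period 5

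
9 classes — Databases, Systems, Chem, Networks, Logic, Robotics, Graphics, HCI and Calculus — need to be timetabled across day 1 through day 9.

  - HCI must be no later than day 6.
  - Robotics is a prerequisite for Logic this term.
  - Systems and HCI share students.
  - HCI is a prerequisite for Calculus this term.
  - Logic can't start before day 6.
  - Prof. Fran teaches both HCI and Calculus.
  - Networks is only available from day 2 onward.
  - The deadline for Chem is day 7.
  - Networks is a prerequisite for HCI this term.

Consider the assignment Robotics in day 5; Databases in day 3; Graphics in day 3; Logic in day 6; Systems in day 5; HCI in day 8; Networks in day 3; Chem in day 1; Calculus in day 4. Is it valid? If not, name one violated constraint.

No — it violates: HCI is a prerequisite for Calculus this term

Logic can't start before day 6 — holds.
Systems and HCI share students — holds.
HCI must be no later than day 6 — violated.
Robotics is a prerequisite for Logic this term — holds.
Networks is only available from day 2 onward — holds.
The deadline for Chem is day 7 — holds.
Prof. Fran teaches both HCI and Calculus — holds.
HCI is a prerequisite for Calculus this term — violated.
Networks is a prerequisite for HCI this term — holds.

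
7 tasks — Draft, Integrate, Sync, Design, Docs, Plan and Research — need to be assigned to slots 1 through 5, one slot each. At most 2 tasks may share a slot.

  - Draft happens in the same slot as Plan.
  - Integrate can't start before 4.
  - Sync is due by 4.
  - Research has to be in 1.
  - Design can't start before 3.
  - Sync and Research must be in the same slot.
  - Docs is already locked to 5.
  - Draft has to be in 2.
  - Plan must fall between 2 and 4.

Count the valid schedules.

Splitting on Integrate: it can be 4 (3), 5 (2). Listing each branch's schedules as (Draft, Sync, Design, Docs, Plan, Research):
Integrate=4: (2,1,3,5,2,1) (2,1,4,5,2,1) (2,1,5,5,2,1) — 3.
Integrate=5: (2,1,3,5,2,1) (2,1,4,5,2,1) — 2.
Summing: 3 + 2 = 5.

5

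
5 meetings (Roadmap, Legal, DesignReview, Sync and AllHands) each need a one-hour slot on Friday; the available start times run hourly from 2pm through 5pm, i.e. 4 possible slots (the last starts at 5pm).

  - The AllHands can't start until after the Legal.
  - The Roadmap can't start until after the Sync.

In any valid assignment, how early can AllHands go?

3pm

Precedence pushes AllHands to at least 3pm.
AllHands at 3pm is achievable: Roadmap=3pm; DesignReview=2pm; Sync=2pm; AllHands=3pm; Legal=2pm.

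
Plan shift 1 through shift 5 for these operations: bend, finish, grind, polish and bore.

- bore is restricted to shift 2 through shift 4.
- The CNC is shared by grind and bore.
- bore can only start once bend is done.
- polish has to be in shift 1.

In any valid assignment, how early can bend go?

Downstream work caps bend at shift 3.
bend at shift 1 is achievable: polish=shift 1, grind=shift 1, finish=shift 1, bend=shift 1, bore=shift 2.

shift 1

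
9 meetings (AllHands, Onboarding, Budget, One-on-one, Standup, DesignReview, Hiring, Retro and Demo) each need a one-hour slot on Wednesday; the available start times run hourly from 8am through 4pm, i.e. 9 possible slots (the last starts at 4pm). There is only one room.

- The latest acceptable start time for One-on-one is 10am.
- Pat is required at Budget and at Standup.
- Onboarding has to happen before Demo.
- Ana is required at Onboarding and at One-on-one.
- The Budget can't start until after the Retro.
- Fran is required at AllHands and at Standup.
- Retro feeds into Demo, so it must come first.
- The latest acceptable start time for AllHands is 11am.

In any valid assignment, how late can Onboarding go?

Downstream work caps Onboarding at 3pm.
Onboarding at 3pm is achievable: Demo in 4pm; Standup in 12pm; Budget in 11am; One-on-one in 8am; DesignReview in 1pm; Hiring in 2pm; Retro in 10am; Onboarding in 3pm; AllHands in 9am.

3pm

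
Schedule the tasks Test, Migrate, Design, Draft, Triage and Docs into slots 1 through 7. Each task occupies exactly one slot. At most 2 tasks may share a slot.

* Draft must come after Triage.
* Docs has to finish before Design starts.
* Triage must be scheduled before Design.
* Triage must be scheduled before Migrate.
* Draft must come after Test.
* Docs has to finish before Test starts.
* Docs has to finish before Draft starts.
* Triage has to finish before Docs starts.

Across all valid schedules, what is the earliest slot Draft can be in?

Precedence pushes Draft to at least 4.
Draft at 4 is achievable: Test -> 3, Draft -> 4, Design -> 3, Docs -> 2, Triage -> 1, Migrate -> 2.

4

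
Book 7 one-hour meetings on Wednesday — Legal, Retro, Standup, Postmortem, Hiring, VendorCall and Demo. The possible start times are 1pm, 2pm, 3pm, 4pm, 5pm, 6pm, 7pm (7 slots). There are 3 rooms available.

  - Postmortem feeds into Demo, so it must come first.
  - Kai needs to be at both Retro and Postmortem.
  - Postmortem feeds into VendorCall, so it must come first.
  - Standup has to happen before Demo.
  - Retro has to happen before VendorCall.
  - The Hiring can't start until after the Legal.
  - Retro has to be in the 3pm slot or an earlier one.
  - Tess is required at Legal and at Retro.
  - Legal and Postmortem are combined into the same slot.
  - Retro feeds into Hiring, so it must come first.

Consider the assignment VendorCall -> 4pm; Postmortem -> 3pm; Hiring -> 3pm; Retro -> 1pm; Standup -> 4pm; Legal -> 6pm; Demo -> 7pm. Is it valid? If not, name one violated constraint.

Postmortem feeds into Demo, so it must come first — holds.
Legal and Postmortem are combined into the same slot — violated.
The Hiring can't start until after the Legal — violated.
Kai needs to be at both Retro and Postmortem — holds.
Retro has to be in the 3pm slot or an earlier one — holds.
Retro has to happen before VendorCall — holds.
Tess is required at Legal and at Retro — holds.
Postmortem feeds into VendorCall, so it must come first — holds.
Retro feeds into Hiring, so it must come first — holds.
There are 3 rooms available — holds.
Standup has to happen before Demo — holds.

No. The Hiring can't start until after the Legal is not satisfied.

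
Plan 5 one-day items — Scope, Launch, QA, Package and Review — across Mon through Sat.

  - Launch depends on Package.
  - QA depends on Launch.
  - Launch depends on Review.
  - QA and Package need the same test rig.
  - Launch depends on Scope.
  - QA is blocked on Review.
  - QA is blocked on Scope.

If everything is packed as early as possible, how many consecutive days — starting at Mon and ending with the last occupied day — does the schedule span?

3

The precedence chain requires at least 3 distinct days.
3 works (last occupied day: Wed): for example QA=Wed; Scope=Mon; Launch=Tue; Package=Mon; Review=Mon.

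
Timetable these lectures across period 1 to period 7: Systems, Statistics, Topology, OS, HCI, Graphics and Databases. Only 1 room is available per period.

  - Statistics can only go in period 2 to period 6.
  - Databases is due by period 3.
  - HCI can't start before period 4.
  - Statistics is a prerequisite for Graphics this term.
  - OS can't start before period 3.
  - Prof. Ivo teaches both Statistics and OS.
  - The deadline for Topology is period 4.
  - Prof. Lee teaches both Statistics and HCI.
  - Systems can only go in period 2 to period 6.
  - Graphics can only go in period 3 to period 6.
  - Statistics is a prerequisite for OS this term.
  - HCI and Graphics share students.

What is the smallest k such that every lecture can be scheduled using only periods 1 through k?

The precedence chain requires at least 2 distinct periods.
With at most 1 per period and 7 lectures, at least 7 periods are needed.
HCI can't be placed before period 4, so the schedule must run through at least period 4.
7 works (last occupied period: period 7): for example Statistics=period 2, Topology=period 4, Graphics=period 3, OS=period 7, Databases=period 1, Systems=period 6, HCI=period 5.

7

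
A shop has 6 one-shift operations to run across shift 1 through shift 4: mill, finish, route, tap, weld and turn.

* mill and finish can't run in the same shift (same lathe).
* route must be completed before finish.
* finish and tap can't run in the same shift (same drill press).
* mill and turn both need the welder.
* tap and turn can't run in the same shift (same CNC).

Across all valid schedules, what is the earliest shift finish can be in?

Precedence pushes finish to at least shift 2.
finish at shift 2 is achievable: turn=shift 2, finish=shift 2, mill=shift 1, weld=shift 1, route=shift 1, tap=shift 1.

shift 2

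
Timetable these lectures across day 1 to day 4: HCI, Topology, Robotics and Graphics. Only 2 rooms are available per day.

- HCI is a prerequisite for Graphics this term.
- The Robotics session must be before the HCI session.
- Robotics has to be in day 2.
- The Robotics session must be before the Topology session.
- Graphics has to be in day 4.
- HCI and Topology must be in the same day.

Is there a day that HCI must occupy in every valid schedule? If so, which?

Robotics is fixed at day 2 and must come before HCI, so HCI is at least day 3.
Graphics is fixed at day 4 and must come after HCI, so HCI is at most day 3.
So HCI must be day 3.

day 3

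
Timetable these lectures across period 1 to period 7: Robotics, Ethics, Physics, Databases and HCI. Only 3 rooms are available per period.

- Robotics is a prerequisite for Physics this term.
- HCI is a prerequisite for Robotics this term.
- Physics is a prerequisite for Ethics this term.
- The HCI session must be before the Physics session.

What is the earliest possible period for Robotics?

Precedence pushes Robotics to at least period 2; downstream work caps Robotics at period 5.
Robotics at period 2 is achievable: Robotics in period 2; Physics in period 3; HCI in period 1; Ethics in period 4; Databases in period 1.

period 2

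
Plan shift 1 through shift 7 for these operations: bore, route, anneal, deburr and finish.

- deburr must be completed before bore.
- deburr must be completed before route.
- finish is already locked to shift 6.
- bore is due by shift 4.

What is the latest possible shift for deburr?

Downstream work caps deburr at shift 3.
deburr at shift 3 is achievable: finish -> shift 6, bore -> shift 4, route -> shift 4, anneal -> shift 1, deburr -> shift 3.

shift 3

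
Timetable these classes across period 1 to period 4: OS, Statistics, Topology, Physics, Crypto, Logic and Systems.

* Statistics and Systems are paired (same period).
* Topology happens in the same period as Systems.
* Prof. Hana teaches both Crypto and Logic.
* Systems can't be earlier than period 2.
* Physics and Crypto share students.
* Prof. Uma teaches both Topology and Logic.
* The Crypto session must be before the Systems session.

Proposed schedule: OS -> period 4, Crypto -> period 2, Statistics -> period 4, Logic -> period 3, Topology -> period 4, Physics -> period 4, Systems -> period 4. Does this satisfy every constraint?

Yes

Systems can't be earlier than period 2 — holds.
Prof. Uma teaches both Topology and Logic — holds.
Topology happens in the same period as Systems — holds.
Physics and Crypto share students — holds.
Statistics and Systems are paired (same period) — holds.
The Crypto session must be before the Systems session — holds.
Prof. Hana teaches both Crypto and Logic — holds.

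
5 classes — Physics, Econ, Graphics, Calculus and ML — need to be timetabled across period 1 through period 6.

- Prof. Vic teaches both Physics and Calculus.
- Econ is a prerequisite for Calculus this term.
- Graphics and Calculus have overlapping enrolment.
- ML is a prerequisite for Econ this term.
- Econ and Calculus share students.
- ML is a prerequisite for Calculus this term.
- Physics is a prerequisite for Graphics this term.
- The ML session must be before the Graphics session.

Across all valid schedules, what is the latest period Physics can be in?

Downstream work caps Physics at period 5.
Physics at period 5 is achievable: Econ -> period 2; Graphics -> period 6; ML -> period 1; Physics -> period 5; Calculus -> period 3.

period 5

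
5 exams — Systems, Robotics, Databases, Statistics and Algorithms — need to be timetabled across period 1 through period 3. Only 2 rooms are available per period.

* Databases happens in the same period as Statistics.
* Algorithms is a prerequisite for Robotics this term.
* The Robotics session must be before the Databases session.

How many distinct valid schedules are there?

2

Enumerating: Statistics -> period 3, Systems -> period 1, Robotics -> period 2, Algorithms -> period 1, Databases -> period 3 | Systems -> period 2, Databases -> period 3, Algorithms -> period 1, Robotics -> period 2, Statistics -> period 3.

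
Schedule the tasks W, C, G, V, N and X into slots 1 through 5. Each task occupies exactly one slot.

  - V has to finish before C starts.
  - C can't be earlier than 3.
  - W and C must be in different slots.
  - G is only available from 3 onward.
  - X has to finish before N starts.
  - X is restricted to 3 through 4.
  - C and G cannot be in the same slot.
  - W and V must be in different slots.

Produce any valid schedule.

N -> 4, V -> 1, G -> 4, W -> 2, C -> 3, X -> 3

Checking: V(1) before C(3); X(3) before N(4); W(2) != C(3); C(3) != G(4); W(2) != V(1); C=3 in [3,5]; X=3 in [3,4]; G=4 in [3,5].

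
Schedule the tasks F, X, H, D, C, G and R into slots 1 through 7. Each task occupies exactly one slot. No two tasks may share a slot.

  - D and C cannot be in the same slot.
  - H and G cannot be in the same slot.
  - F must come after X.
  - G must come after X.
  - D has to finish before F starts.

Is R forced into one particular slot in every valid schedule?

R can be 1 (e.g. D in 3, X in 2, R in 1, H in 6, G in 5, F in 4, C in 7) or 2 (e.g. R -> 2, C -> 7, X -> 1, H -> 6, G -> 5, F -> 4, D -> 3).

No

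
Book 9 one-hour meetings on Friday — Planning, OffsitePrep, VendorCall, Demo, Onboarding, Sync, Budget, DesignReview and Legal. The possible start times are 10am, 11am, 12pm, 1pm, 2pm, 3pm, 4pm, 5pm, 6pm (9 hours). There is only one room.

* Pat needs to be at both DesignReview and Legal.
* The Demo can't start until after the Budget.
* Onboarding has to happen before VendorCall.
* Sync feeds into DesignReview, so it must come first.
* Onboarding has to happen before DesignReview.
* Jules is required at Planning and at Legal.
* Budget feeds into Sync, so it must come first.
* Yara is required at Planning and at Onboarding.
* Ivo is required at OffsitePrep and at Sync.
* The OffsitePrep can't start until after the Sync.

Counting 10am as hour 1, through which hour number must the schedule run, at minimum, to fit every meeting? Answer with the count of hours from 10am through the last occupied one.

The precedence chain requires at least 3 distinct hours.
With at most 1 per hour and 9 meetings, at least 9 hours are needed.
9 works (last occupied hour: 6pm): for example Sync -> 11am; DesignReview -> 1pm; Legal -> 6pm; Budget -> 10am; Onboarding -> 12pm; Planning -> 5pm; Demo -> 4pm; VendorCall -> 3pm; OffsitePrep -> 2pm.

9 hours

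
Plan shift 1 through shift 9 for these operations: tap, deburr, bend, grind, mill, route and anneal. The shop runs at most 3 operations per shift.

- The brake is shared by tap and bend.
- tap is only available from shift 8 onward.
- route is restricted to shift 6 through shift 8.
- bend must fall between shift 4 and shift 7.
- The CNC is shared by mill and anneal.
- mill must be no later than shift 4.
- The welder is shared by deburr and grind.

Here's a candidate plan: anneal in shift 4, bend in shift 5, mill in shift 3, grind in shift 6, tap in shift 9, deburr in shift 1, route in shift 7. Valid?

mill must be no later than shift 4 — holds.
tap is only available from shift 8 onward — holds.
The welder is shared by deburr and grind — holds.
The brake is shared by tap and bend — holds.
The shop runs at most 3 operations per shift — holds.
bend must fall between shift 4 and shift 7 — holds.
route is restricted to shift 6 through shift 8 — holds.
The CNC is shared by mill and anneal — holds.

Valid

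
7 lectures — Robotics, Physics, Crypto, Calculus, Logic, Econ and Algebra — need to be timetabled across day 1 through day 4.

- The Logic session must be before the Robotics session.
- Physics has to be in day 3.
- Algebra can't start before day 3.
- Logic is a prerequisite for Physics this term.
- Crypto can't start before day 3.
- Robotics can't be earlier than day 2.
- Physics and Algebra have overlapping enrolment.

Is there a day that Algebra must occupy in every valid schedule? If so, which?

Algebra's window is day 3–day 4.
Physics is fixed at day 3, and Algebra can't share a day with Physics.
So Algebra must be day 4.

day 4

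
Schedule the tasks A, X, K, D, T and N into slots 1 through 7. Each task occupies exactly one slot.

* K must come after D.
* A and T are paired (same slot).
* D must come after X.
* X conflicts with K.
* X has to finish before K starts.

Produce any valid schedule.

N in 1, X in 1, T in 1, D in 2, A in 1, K in 3

Checking: X(1) before D(2); X(1) before K(3); D(2) before K(3); X(1) != K(3); A = T = 1.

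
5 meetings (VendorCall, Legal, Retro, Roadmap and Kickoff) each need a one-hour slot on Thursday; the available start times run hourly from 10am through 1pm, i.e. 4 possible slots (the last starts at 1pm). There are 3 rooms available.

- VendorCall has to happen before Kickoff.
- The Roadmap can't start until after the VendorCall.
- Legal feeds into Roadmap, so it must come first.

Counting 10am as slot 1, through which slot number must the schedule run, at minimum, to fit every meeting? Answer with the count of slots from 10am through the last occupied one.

2

The precedence chain requires at least 2 distinct slots.
With at most 3 per slot and 5 meetings, at least 2 slots are needed.
2 works (last occupied slot: 11am): for example Roadmap in 11am; Retro in 10am; Legal in 10am; VendorCall in 10am; Kickoff in 11am.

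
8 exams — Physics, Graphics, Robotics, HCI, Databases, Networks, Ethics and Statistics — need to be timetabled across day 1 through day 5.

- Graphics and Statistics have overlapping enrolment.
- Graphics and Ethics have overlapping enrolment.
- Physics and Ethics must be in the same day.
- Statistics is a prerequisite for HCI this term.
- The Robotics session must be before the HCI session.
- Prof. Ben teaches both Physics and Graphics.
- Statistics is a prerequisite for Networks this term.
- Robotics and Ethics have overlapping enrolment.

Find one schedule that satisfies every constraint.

Robotics in day 1, Physics in day 2, Ethics in day 2, Statistics in day 1, HCI in day 2, Databases in day 1, Graphics in day 3, Networks in day 2

Checking: Statistics(day 1) before Networks(day 2); Robotics(day 1) before HCI(day 2); Statistics(day 1) before HCI(day 2); Robotics(day 1) != Ethics(day 2); Graphics(day 3) != Ethics(day 2); Graphics(day 3) != Statistics(day 1); Physics(day 2) != Graphics(day 3); Physics = Ethics = day 2.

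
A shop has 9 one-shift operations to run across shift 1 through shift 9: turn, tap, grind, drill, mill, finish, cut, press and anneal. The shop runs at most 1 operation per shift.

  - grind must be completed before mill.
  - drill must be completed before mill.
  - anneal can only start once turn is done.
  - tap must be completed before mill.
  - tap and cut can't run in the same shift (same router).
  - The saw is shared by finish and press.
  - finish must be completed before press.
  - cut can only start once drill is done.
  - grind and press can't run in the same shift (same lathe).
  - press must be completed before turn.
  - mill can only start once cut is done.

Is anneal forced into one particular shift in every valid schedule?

No

anneal can be shift 4 (e.g. turn=shift 3, drill=shift 5, press=shift 2, cut=shift 6, tap=shift 7, anneal=shift 4, mill=shift 9, grind=shift 8, finish=shift 1) or shift 5 (e.g. anneal in shift 5, press in shift 2, grind in shift 8, mill in shift 9, cut in shift 6, turn in shift 3, finish in shift 1, drill in shift 4, tap in shift 7).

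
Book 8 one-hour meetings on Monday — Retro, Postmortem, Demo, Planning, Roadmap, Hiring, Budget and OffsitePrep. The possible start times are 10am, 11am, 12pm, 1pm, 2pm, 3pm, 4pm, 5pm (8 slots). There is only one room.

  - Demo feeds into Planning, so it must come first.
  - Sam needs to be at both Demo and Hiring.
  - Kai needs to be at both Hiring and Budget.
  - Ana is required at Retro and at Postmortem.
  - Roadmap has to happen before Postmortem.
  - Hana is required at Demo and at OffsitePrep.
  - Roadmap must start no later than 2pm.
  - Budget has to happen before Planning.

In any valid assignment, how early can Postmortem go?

11am

Precedence pushes Postmortem to at least 11am.
Postmortem at 11am is achievable: Budget=1pm, Hiring=4pm, Demo=12pm, Postmortem=11am, Planning=2pm, OffsitePrep=5pm, Roadmap=10am, Retro=3pm.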